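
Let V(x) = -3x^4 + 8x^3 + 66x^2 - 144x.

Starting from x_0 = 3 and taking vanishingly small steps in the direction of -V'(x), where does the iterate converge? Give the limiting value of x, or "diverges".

1

V'(x) = -12(x - 4)(x - 1)(x + 3), so V'(3) = 144.
Gradient descent moves in the -V' direction, i.e. x is decreasing.
The nearest critical point in that direction is x = 1, where V'' = 144 > 0 (a local minimum). The iterate converges there.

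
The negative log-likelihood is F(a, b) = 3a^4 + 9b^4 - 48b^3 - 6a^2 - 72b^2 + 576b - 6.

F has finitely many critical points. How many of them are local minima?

4

F separates as a function of a plus a function of b, so ∇F=0 decouples.
∂F/∂a = 12a(a - 1)(a + 1) = 0 at a ∈ {-1, 0, 1}; ∂F/∂b = 36(b - 4)(b - 2)(b + 2) = 0 at b ∈ {-2, 2, 4}.
The Hessian is diagonal: diag(F_aa, F_bb). Second derivatives: F_aa(-1)=24, F_aa(0)=-12, F_aa(1)=24; F_bb(-2)=864, F_bb(2)=-288, F_bb(4)=432.
Local minima occur where both diagonal entries positive: (-1, -2), (-1, 4), (1, -2), (1, 4). Count: 4.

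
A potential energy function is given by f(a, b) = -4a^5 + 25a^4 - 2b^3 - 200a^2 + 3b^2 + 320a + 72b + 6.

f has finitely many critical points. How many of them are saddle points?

4

f separates as a function of a plus a function of b, so ∇f=0 decouples.
∂f/∂a = -20(a - 4)(a - 2)(a - 1)(a + 2) = 0 at a ∈ {-2, 1, 2, 4}; ∂f/∂b = -6(b - 4)(b + 3) = 0 at b ∈ {-3, 4}.
The Hessian is diagonal: diag(f_aa, f_bb). Second derivatives: f_aa(-2)=1440, f_aa(1)=-180, f_aa(2)=160, f_aa(4)=-720; f_bb(-3)=42, f_bb(4)=-42.
Saddle points occur where the two diagonal entries have opposite signs: (-2, 4), (1, -3), (2, 4), (4, -3). Count: 4.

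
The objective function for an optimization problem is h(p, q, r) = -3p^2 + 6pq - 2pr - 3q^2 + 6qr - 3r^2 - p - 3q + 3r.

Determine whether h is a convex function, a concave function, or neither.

h is quadratic, so its Hessian is the constant matrix H = [[-6, 6, -2], [6, -6, 6], [-2, 6, -6]].
Leading principal minors: -6, 0, 96.
Neither pattern holds ⇒ H is indefinite ⇒ neither convex nor concave.

neither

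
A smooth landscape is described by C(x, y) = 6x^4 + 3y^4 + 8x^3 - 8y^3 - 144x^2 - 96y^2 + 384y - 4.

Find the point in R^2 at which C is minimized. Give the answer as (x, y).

(-4, -4)

C(x,y) separates as P(x) + Q(y) − 4, so its minimum is min P + min Q − 4.
P'(x) = 24x(x - 3)(x + 4) vanishes at x ∈ {-4, 0, 3}; Q'(y) = 12(y - 4)(y - 2)(y + 4) vanishes at y ∈ {-4, 2, 4}.
Local minima of P (where P''>0): P(-4)=-1280, P(3)=-594. Local minima of Q: Q(-4)=-1792, Q(4)=256.
So the global minimum of C is P(-4) + Q(-4) − 4 = -1280 − 1792 − 4 = -3076, attained at (-4, -4).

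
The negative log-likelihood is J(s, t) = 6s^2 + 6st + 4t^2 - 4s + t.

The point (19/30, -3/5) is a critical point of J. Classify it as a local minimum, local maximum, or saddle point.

local minimum

The Hessian of J is constant: H = [[12, 6], [6, 8]].
det(H) = 12·8 − 6² = 60.
det(H) > 0 and tr(H) = 20 > 0, so H is positive definite and the point is a local minimum.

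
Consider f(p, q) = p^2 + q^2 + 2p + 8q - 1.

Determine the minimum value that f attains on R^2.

-18

f(p,q) separates as A(p) + B(q) − 1, so its minimum is min A + min B − 1.
A'(p) = 2p + 2 vanishes at p ∈ {-1}; B'(q) = 2q + 8 vanishes at q ∈ {-4}.
Local minima of A (where A''>0): A(-1)=-1. Local minima of B: B(-4)=-16.
So the global minimum of f is A(-1) + B(-4) − 1 = -1 − 16 − 1 = -18, attained at (-1, -4).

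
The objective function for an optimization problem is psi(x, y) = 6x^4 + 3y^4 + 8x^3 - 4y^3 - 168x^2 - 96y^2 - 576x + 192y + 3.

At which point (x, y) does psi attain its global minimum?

(4, -4)

psi(x,y) separates as P(x) + Q(y) + 3, so its minimum is min P + min Q + 3.
P'(x) = 24(x - 4)(x + 2)(x + 3) vanishes at x ∈ {-3, -2, 4}; Q'(y) = 12(y - 4)(y - 1)(y + 4) vanishes at y ∈ {-4, 1, 4}.
Local minima of P (where P''>0): P(-3)=486, P(4)=-2944. Local minima of Q: Q(-4)=-1280, Q(4)=-256.
So the global minimum of psi is P(4) + Q(-4) + 3 = -2944 − 1280 + 3 = -4221, attained at (4, -4).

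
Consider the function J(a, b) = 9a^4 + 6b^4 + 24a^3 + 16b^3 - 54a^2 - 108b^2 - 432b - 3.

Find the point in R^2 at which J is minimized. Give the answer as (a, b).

J(a,b) separates as P(a) + Q(b) − 3, so its minimum is min P + min Q − 3.
P'(a) = 36a(a - 1)(a + 3) vanishes at a ∈ {-3, 0, 1}; Q'(b) = 24(b - 3)(b + 2)(b + 3) vanishes at b ∈ {-3, -2, 3}.
Local minima of P (where P''>0): P(-3)=-405, P(1)=-21. Local minima of Q: Q(-3)=378, Q(3)=-1350.
So the global minimum of J is P(-3) + Q(3) − 3 = -405 − 1350 − 3 = -1758, attained at (-3, 3).

(-3, 3)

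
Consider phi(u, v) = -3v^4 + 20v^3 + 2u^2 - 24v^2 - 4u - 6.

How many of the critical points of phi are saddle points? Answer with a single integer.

phi separates as a function of u plus a function of v, so ∇phi=0 decouples.
∂phi/∂u = 4(u - 1) = 0 at u ∈ {1}; ∂phi/∂v = -12v(v - 4)(v - 1) = 0 at v ∈ {0, 1, 4}.
The Hessian is diagonal: diag(phi_uu, phi_vv). Second derivatives: phi_uu(1)=4; phi_vv(0)=-48, phi_vv(1)=36, phi_vv(4)=-144.
Saddle points occur where the two diagonal entries have opposite signs: (1, 0), (1, 4). Count: 2.

2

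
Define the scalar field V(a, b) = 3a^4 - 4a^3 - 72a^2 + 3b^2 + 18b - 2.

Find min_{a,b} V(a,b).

-669

V(a,b) separates as P(a) + Q(b) − 2, so its minimum is min P + min Q − 2.
P'(a) = 12a(a - 4)(a + 3) vanishes at a ∈ {-3, 0, 4}; Q'(b) = 6b + 18 vanishes at b ∈ {-3}.
Local minima of P (where P''>0): P(-3)=-297, P(4)=-640. Local minima of Q: Q(-3)=-27.
So the global minimum of V is P(4) + Q(-3) − 2 = -640 − 27 − 2 = -669, attained at (4, -3).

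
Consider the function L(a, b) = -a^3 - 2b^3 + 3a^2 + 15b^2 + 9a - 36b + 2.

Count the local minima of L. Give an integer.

1

L separates as a function of a plus a function of b, so ∇L=0 decouples.
∂L/∂a = -3(a - 3)(a + 1) = 0 at a ∈ {-1, 3}; ∂L/∂b = -6(b - 3)(b - 2) = 0 at b ∈ {2, 3}.
The Hessian is diagonal: diag(L_aa, L_bb). Second derivatives: L_aa(-1)=12, L_aa(3)=-12; L_bb(2)=6, L_bb(3)=-6.
Local minima occur where both diagonal entries positive: (-1, 2). Count: 1.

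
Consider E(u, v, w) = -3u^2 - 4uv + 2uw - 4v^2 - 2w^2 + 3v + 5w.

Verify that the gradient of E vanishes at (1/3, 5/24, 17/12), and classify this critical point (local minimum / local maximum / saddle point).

∇E = (-6u - 4v + 2w, -4u - 8v + 3, 2u - 4w + 5); substituting (1/3, 5/24, 17/12) gives ∇E = (0, 0, 0), so (1/3, 5/24, 17/12) is indeed a critical point.
The Hessian is constant: H = [[-6, -4, 2], [-4, -8, 0], [2, 0, -4]].
Leading principal minors: Δ₁ = -6, Δ₂ = 32, Δ₃ = -96.
The minors alternate sign starting negative (−, +, −), so H is negative definite: a local maximum.

local maximum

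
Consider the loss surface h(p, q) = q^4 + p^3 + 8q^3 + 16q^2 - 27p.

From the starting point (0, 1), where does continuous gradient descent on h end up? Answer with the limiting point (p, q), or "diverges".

(3, 0)

h is separable, so gradient descent decouples: p follows -∂h/∂p, q follows -∂h/∂q.
∂h/∂p = 3(p - 3)(p + 3); at p=0 this is -27, so p increases.
∂h/∂q = 4q(q + 2)(q + 4); at q=1 this is 60, so q decreases.
p converges to its nearest critical value 3 (a local min of the p-part); q converges to 0. The iterate converges to (3, 0).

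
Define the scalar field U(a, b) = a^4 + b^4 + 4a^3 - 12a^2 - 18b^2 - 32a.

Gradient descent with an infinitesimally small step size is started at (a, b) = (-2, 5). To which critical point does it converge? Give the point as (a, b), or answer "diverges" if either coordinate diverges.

(-4, 3)

U is separable, so gradient descent decouples: a follows -∂U/∂a, b follows -∂U/∂b.
∂U/∂a = 4(a - 2)(a + 1)(a + 4); at a=-2 this is 32, so a decreases.
∂U/∂b = 4b(b - 3)(b + 3); at b=5 this is 320, so b decreases.
a converges to its nearest critical value -4 (a local min of the a-part); b converges to 3. The iterate converges to (-4, 3).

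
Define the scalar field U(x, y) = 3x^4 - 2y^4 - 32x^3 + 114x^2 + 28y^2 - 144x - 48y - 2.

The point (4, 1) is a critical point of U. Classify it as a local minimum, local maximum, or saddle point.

local minimum

The mixed partial ∂²U/∂x∂y is 0, so the Hessian at any point is diag(U_xx, U_yy) = diag(12(3x^2 - 16x + 19), 8(-3y^2 + 7)).
At (4, 1): H = diag(36, 32).
Both eigenvalues are positive, so H is positive definite: a local minimum.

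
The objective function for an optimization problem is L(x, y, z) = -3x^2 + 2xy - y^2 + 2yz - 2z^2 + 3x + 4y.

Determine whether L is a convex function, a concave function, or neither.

concave

L is quadratic, so its Hessian is the constant matrix H = [[-6, 2, 0], [2, -2, 2], [0, 2, -4]].
Leading principal minors: -6, 8, -8.
Signs alternate −, +, − ⇒ H ≺ 0 ⇒ concave.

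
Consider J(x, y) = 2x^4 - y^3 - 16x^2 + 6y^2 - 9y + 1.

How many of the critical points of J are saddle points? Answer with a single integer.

J separates as a function of x plus a function of y, so ∇J=0 decouples.
∂J/∂x = 8x(x - 2)(x + 2) = 0 at x ∈ {-2, 0, 2}; ∂J/∂y = -3(y - 3)(y - 1) = 0 at y ∈ {1, 3}.
The Hessian is diagonal: diag(J_xx, J_yy). Second derivatives: J_xx(-2)=64, J_xx(0)=-32, J_xx(2)=64; J_yy(1)=6, J_yy(3)=-6.
Saddle points occur where the two diagonal entries have opposite signs: (-2, 3), (0, 1), (2, 3). Count: 3.

3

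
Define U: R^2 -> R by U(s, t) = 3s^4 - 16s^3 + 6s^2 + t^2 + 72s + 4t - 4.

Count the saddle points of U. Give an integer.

1

U separates as a function of s plus a function of t, so ∇U=0 decouples.
∂U/∂s = 12(s - 3)(s - 2)(s + 1) = 0 at s ∈ {-1, 2, 3}; ∂U/∂t = 2(t + 2) = 0 at t ∈ {-2}.
The Hessian is diagonal: diag(U_ss, U_tt). Second derivatives: U_ss(-1)=144, U_ss(2)=-36, U_ss(3)=48; U_tt(-2)=2.
Saddle points occur where the two diagonal entries have opposite signs: (2, -2). Count: 1.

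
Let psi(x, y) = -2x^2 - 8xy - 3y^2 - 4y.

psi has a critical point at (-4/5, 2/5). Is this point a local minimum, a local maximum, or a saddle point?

The Hessian of psi is constant: H = [[-4, -8], [-8, -6]].
det(H) = (-4)·(-6) − (-8)² = -40.
Since det(H) < 0, H is indefinite and the critical point is a saddle point.

saddle point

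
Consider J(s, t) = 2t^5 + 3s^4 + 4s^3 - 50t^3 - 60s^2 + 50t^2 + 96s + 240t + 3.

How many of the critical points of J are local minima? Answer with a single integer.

4

J separates as a function of s plus a function of t, so ∇J=0 decouples.
∂J/∂s = 12(s - 2)(s - 1)(s + 4) = 0 at s ∈ {-4, 1, 2}; ∂J/∂t = 10(t - 3)(t - 2)(t + 1)(t + 4) = 0 at t ∈ {-4, -1, 2, 3}.
The Hessian is diagonal: diag(J_ss, J_tt). Second derivatives: J_ss(-4)=360, J_ss(1)=-60, J_ss(2)=72; J_tt(-4)=-1260, J_tt(-1)=360, J_tt(2)=-180, J_tt(3)=280.
Local minima occur where both diagonal entries positive: (-4, -1), (-4, 3), (2, -1), (2, 3). Count: 4.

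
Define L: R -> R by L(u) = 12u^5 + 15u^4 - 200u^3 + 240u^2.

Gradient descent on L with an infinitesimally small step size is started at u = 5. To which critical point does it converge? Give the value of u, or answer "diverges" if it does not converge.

2

L'(u) = 60u(u - 2)(u - 1)(u + 4), so L'(5) = 32400.
Gradient descent moves in the -L' direction, i.e. u is decreasing.
The nearest critical point in that direction is u = 2, where L'' = 720 > 0 (a local minimum). The iterate converges there.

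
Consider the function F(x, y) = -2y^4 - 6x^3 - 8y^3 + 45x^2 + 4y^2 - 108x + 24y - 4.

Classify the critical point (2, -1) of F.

The mixed partial ∂²F/∂x∂y is 0, so the Hessian at any point is diag(F_xx, F_yy) = diag(18(-2x + 5), 8(-3y^2 - 6y + 1)).
At (2, -1): H = diag(18, 32).
Both eigenvalues are positive, so H is positive definite: a local minimum.

local minimum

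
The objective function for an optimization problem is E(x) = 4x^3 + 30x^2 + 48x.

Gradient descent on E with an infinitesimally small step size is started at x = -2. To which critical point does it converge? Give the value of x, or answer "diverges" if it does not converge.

E'(x) = 12(x + 1)(x + 4), so E'(-2) = -24.
Gradient descent moves in the -E' direction, i.e. x is increasing.
The nearest critical point in that direction is x = -1, where E'' = 36 > 0 (a local minimum). The iterate converges there.

-1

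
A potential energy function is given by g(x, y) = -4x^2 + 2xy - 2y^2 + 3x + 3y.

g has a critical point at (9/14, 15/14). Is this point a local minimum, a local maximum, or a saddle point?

local maximum

The Hessian of g is constant: H = [[-8, 2], [2, -4]].
det(H) = (-8)·(-4) − 2² = 28.
det(H) > 0 and tr(H) = -12 < 0, so H is negative definite and the point is a local maximum.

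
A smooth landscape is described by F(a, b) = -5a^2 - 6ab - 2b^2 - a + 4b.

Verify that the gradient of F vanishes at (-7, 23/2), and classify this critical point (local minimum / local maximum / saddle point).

∇F = (-10a - 6b - 1, -6a - 4b + 4); substituting (-7, 23/2) gives ∇F = (0, 0), so (-7, 23/2) is indeed a critical point.
The Hessian of F is constant: H = [[-10, -6], [-6, -4]].
det(H) = (-10)·(-4) − (-6)² = 4.
det(H) > 0 and tr(H) = -14 < 0, so H is negative definite and the point is a local maximum.

local maximum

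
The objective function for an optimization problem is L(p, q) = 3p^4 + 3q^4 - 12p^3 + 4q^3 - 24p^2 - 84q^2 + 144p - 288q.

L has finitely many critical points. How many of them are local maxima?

L separates as a function of p plus a function of q, so ∇L=0 decouples.
∂L/∂p = 12(p - 3)(p - 2)(p + 2) = 0 at p ∈ {-2, 2, 3}; ∂L/∂q = 12(q - 4)(q + 2)(q + 3) = 0 at q ∈ {-3, -2, 4}.
The Hessian is diagonal: diag(L_pp, L_qq). Second derivatives: L_pp(-2)=240, L_pp(2)=-48, L_pp(3)=60; L_qq(-3)=84, L_qq(-2)=-72, L_qq(4)=504.
Local maxima occur where both diagonal entries negative: (2, -2). Count: 1.

1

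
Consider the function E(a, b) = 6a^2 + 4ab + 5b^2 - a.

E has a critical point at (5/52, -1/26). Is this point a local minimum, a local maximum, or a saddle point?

The Hessian of E is constant: H = [[12, 4], [4, 10]].
det(H) = 12·10 − 4² = 104.
det(H) > 0 and tr(H) = 22 > 0, so H is positive definite and the point is a local minimum.

local minimum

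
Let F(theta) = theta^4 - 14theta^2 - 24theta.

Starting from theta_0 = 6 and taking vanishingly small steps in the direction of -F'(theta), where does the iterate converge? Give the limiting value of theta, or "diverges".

3

F'(theta) = 4(theta - 3)(theta + 1)(theta + 2), so F'(6) = 672.
Gradient descent moves in the -F' direction, i.e. theta is decreasing.
The nearest critical point in that direction is theta = 3, where F'' = 80 > 0 (a local minimum). The iterate converges there.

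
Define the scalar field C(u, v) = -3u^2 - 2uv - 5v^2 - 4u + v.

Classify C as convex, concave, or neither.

concave

C is quadratic, so its Hessian is the constant matrix H = [[-6, -2], [-2, -10]].
det(H) = 56, tr(H) = -16.
det(H) > 0 and tr(H) < 0, so H is negative definite everywhere: concave.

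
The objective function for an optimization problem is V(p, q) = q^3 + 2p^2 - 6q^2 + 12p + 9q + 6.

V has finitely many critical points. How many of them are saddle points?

V separates as a function of p plus a function of q, so ∇V=0 decouples.
∂V/∂p = 4(p + 3) = 0 at p ∈ {-3}; ∂V/∂q = 3(q - 3)(q - 1) = 0 at q ∈ {1, 3}.
The Hessian is diagonal: diag(V_pp, V_qq). Second derivatives: V_pp(-3)=4; V_qq(1)=-6, V_qq(3)=6.
Saddle points occur where the two diagonal entries have opposite signs: (-3, 1). Count: 1.

1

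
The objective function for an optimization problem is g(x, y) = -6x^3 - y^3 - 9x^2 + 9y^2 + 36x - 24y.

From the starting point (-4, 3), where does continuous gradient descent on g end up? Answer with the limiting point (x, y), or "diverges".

g is separable, so gradient descent decouples: x follows -∂g/∂x, y follows -∂g/∂y.
∂g/∂x = -18(x - 1)(x + 2); at x=-4 this is -180, so x increases.
∂g/∂y = -3(y - 4)(y - 2); at y=3 this is 3, so y decreases.
x converges to its nearest critical value -2 (a local min of the x-part); y converges to 2. The iterate converges to (-2, 2).

(-2, 2)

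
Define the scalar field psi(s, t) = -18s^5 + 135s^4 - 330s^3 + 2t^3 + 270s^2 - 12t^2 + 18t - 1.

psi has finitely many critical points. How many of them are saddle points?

psi separates as a function of s plus a function of t, so ∇psi=0 decouples.
∂psi/∂s = -90s(s - 3)(s - 2)(s - 1) = 0 at s ∈ {0, 1, 2, 3}; ∂psi/∂t = 6(t - 3)(t - 1) = 0 at t ∈ {1, 3}.
The Hessian is diagonal: diag(psi_ss, psi_tt). Second derivatives: psi_ss(0)=540, psi_ss(1)=-180, psi_ss(2)=180, psi_ss(3)=-540; psi_tt(1)=-12, psi_tt(3)=12.
Saddle points occur where the two diagonal entries have opposite signs: (0, 1), (1, 3), (2, 1), (3, 3). Count: 4.

4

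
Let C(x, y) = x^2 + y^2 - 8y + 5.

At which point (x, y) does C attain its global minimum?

(0, 4)

C(x,y) separates as P(x) + Q(y) + 5, so its minimum is min P + min Q + 5.
P'(x) = 2x vanishes at x ∈ {0}; Q'(y) = 2y - 8 vanishes at y ∈ {4}.
Local minima of P (where P''>0): P(0)=0. Local minima of Q: Q(4)=-16.
So the global minimum of C is P(0) + Q(4) + 5 = 0 − 16 + 5 = -11, attained at (0, 4).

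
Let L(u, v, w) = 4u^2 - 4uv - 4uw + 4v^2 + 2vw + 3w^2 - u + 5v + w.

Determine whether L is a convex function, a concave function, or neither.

convex

L is quadratic, so its Hessian is the constant matrix H = [[8, -4, -4], [-4, 8, 2], [-4, 2, 6]].
Leading principal minors: 8, 48, 192.
All positive ⇒ H ≻ 0 ⇒ convex.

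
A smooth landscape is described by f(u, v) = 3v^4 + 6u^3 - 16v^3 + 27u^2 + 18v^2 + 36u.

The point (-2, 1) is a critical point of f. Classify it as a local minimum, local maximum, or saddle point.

The mixed partial ∂²f/∂u∂v is 0, so the Hessian at any point is diag(f_uu, f_vv) = diag(18(2u + 3), 12(3v^2 - 8v + 3)).
At (-2, 1): H = diag(-18, -24).
Both eigenvalues are negative, so H is negative definite: a local maximum.

local maximum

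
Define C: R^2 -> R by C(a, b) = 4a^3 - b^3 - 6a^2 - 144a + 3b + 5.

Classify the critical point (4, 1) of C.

saddle point

The mixed partial ∂²C/∂a∂b is 0, so the Hessian at any point is diag(C_aa, C_bb) = diag(12(2a - 1), -6b).
At (4, 1): H = diag(84, -6).
The eigenvalues have opposite signs, so H is indefinite: a saddle point.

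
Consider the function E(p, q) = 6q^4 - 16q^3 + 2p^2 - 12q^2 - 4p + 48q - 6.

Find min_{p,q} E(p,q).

E(p,q) separates as A(p) + B(q) − 6, so its minimum is min A + min B − 6.
A'(p) = 4p - 4 vanishes at p ∈ {1}; B'(q) = 24(q - 2)(q - 1)(q + 1) vanishes at q ∈ {-1, 1, 2}.
Local minima of A (where A''>0): A(1)=-2. Local minima of B: B(-1)=-38, B(2)=16.
So the global minimum of E is A(1) + B(-1) − 6 = -2 − 38 − 6 = -46, attained at (1, -1).

-46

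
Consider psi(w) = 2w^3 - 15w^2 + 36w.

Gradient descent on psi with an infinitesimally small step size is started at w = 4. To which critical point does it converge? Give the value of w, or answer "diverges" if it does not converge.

3

psi'(w) = 6(w - 3)(w - 2), so psi'(4) = 12.
Gradient descent moves in the -psi' direction, i.e. w is decreasing.
The nearest critical point in that direction is w = 3, where psi'' = 6 > 0 (a local minimum). The iterate converges there.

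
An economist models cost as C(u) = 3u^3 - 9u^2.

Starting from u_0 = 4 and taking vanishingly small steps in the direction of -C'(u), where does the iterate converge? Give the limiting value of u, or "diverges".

C'(u) = 9u(u - 2), so C'(4) = 72.
Gradient descent moves in the -C' direction, i.e. u is decreasing.
The nearest critical point in that direction is u = 2, where C'' = 18 > 0 (a local minimum). The iterate converges there.

2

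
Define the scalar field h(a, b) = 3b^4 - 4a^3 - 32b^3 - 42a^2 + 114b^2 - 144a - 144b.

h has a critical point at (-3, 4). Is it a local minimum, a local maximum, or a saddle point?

saddle point

The mixed partial ∂²h/∂a∂b is 0, so the Hessian at any point is diag(h_aa, h_bb) = diag(-12(2a + 7), 12(3b^2 - 16b + 19)).
At (-3, 4): H = diag(-12, 36).
The eigenvalues have opposite signs, so H is indefinite: a saddle point.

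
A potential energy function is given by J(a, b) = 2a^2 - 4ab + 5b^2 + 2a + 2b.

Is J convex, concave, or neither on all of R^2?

J is quadratic, so its Hessian is the constant matrix H = [[4, -4], [-4, 10]].
det(H) = 24, tr(H) = 14.
det(H) > 0 and tr(H) > 0, so H is positive definite everywhere: convex.

convex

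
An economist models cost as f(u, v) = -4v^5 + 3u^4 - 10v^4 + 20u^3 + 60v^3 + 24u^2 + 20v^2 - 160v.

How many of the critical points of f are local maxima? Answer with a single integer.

f separates as a function of u plus a function of v, so ∇f=0 decouples.
∂f/∂u = 12u(u + 1)(u + 4) = 0 at u ∈ {-4, -1, 0}; ∂f/∂v = -20(v - 2)(v - 1)(v + 1)(v + 4) = 0 at v ∈ {-4, -1, 1, 2}.
The Hessian is diagonal: diag(f_uu, f_vv). Second derivatives: f_uu(-4)=144, f_uu(-1)=-36, f_uu(0)=48; f_vv(-4)=1800, f_vv(-1)=-360, f_vv(1)=200, f_vv(2)=-360.
Local maxima occur where both diagonal entries negative: (-1, -1), (-1, 2). Count: 2.

2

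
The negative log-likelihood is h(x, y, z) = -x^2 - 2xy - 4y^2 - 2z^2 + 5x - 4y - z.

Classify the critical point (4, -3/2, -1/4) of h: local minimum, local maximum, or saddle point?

The Hessian is constant: H = [[-2, -2, 0], [-2, -8, 0], [0, 0, -4]].
Leading principal minors: Δ₁ = -2, Δ₂ = 12, Δ₃ = -48.
The minors alternate sign starting negative (−, +, −), so H is negative definite: a local maximum.

local maximum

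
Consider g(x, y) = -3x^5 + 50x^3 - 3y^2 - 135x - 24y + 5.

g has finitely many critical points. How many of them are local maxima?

2

g separates as a function of x plus a function of y, so ∇g=0 decouples.
∂g/∂x = -15(x - 3)(x - 1)(x + 1)(x + 3) = 0 at x ∈ {-3, -1, 1, 3}; ∂g/∂y = -6(y + 4) = 0 at y ∈ {-4}.
The Hessian is diagonal: diag(g_xx, g_yy). Second derivatives: g_xx(-3)=720, g_xx(-1)=-240, g_xx(1)=240, g_xx(3)=-720; g_yy(-4)=-6.
Local maxima occur where both diagonal entries negative: (-1, -4), (3, -4). Count: 2.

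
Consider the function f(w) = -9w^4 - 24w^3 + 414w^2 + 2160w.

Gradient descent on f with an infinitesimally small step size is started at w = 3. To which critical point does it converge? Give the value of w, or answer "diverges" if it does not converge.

f'(w) = -36(w - 5)(w + 3)(w + 4), so f'(3) = 3024.
Gradient descent moves in the -f' direction, i.e. w is decreasing.
The nearest critical point in that direction is w = -3, where f'' = 288 > 0 (a local minimum). The iterate converges there.

-3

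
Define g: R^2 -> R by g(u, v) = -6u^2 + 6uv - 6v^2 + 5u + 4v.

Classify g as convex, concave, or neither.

g is quadratic, so its Hessian is the constant matrix H = [[-12, 6], [6, -12]].
det(H) = 108, tr(H) = -24.
det(H) > 0 and tr(H) < 0, so H is negative definite everywhere: concave.

concave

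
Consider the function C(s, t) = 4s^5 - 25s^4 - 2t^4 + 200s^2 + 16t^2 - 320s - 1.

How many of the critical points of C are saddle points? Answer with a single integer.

C separates as a function of s plus a function of t, so ∇C=0 decouples.
∂C/∂s = 20(s - 4)(s - 2)(s - 1)(s + 2) = 0 at s ∈ {-2, 1, 2, 4}; ∂C/∂t = -8t(t - 2)(t + 2) = 0 at t ∈ {-2, 0, 2}.
The Hessian is diagonal: diag(C_ss, C_tt). Second derivatives: C_ss(-2)=-1440, C_ss(1)=180, C_ss(2)=-160, C_ss(4)=720; C_tt(-2)=-64, C_tt(0)=32, C_tt(2)=-64.
Saddle points occur where the two diagonal entries have opposite signs: (-2, 0), (1, -2), (1, 2), (2, 0), (4, -2), (4, 2). Count: 6.

6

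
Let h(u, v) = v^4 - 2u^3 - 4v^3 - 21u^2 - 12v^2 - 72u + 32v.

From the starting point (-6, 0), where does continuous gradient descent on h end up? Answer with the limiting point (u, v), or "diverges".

(-4, -2)

h is separable, so gradient descent decouples: u follows -∂h/∂u, v follows -∂h/∂v.
∂h/∂u = -6(u + 3)(u + 4); at u=-6 this is -36, so u increases.
∂h/∂v = 4(v - 4)(v - 1)(v + 2); at v=0 this is 32, so v decreases.
u converges to its nearest critical value -4 (a local min of the u-part); v converges to -2. The iterate converges to (-4, -2).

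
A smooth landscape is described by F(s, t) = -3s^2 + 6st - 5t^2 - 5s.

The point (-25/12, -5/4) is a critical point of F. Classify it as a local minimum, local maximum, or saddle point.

local maximum

The Hessian of F is constant: H = [[-6, 6], [6, -10]].
det(H) = (-6)·(-10) − 6² = 24.
det(H) > 0 and tr(H) = -16 < 0, so H is negative definite and the point is a local maximum.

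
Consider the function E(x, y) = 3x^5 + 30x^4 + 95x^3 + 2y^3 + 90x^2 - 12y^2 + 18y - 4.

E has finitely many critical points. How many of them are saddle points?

E separates as a function of x plus a function of y, so ∇E=0 decouples.
∂E/∂x = 15x(x + 1)(x + 3)(x + 4) = 0 at x ∈ {-4, -3, -1, 0}; ∂E/∂y = 6(y - 3)(y - 1) = 0 at y ∈ {1, 3}.
The Hessian is diagonal: diag(E_xx, E_yy). Second derivatives: E_xx(-4)=-180, E_xx(-3)=90, E_xx(-1)=-90, E_xx(0)=180; E_yy(1)=-12, E_yy(3)=12.
Saddle points occur where the two diagonal entries have opposite signs: (-4, 3), (-3, 1), (-1, 3), (0, 1). Count: 4.

4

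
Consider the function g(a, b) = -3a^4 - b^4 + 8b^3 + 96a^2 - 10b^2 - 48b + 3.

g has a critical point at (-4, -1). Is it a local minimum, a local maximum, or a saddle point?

local maximum

The mixed partial ∂²g/∂a∂b is 0, so the Hessian at any point is diag(g_aa, g_bb) = diag(12(-3a^2 + 16), 4(-3b^2 + 12b - 5)).
At (-4, -1): H = diag(-384, -80).
Both eigenvalues are negative, so H is negative definite: a local maximum.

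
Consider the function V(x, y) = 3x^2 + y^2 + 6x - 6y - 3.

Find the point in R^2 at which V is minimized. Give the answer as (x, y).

(-1, 3)

V(x,y) separates as P(x) + Q(y) − 3, so its minimum is min P + min Q − 3.
P'(x) = 6x + 6 vanishes at x ∈ {-1}; Q'(y) = 2y - 6 vanishes at y ∈ {3}.
Local minima of P (where P''>0): P(-1)=-3. Local minima of Q: Q(3)=-9.
So the global minimum of V is P(-1) + Q(3) − 3 = -3 − 9 − 3 = -15, attained at (-1, 3).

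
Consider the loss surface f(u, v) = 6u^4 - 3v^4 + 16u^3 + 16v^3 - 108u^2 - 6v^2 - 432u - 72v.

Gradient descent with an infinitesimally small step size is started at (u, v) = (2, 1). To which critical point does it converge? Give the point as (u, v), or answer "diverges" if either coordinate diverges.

f is separable, so gradient descent decouples: u follows -∂f/∂u, v follows -∂f/∂v.
∂f/∂u = 24(u - 3)(u + 2)(u + 3); at u=2 this is -480, so u increases.
∂f/∂v = -12(v - 3)(v - 2)(v + 1); at v=1 this is -48, so v increases.
u converges to its nearest critical value 3 (a local min of the u-part); v converges to 2. The iterate converges to (3, 2).

(3, 2)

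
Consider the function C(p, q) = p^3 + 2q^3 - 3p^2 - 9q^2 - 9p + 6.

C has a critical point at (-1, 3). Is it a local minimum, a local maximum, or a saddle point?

The mixed partial ∂²C/∂p∂q is 0, so the Hessian at any point is diag(C_pp, C_qq) = diag(6(p - 1), 6(2q - 3)).
At (-1, 3): H = diag(-12, 18).
The eigenvalues have opposite signs, so H is indefinite: a saddle point.

saddle point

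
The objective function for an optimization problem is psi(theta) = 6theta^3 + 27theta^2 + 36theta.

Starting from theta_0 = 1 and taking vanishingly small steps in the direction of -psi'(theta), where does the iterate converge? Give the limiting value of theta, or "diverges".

psi'(theta) = 18(theta + 1)(theta + 2), so psi'(1) = 108.
Gradient descent moves in the -psi' direction, i.e. theta is decreasing.
The nearest critical point in that direction is theta = -1, where psi'' = 18 > 0 (a local minimum). The iterate converges there.

-1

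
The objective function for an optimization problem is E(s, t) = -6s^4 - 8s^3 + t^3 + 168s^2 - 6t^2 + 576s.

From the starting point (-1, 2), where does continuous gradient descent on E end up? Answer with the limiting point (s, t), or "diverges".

E is separable, so gradient descent decouples: s follows -∂E/∂s, t follows -∂E/∂t.
∂E/∂s = -24(s - 4)(s + 2)(s + 3); at s=-1 this is 240, so s decreases.
∂E/∂t = 3t(t - 4); at t=2 this is -12, so t increases.
s converges to its nearest critical value -2 (a local min of the s-part); t converges to 4. The iterate converges to (-2, 4).

(-2, 4)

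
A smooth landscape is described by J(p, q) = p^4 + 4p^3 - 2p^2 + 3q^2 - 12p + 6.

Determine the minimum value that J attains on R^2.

-3

J(p,q) separates as A(p) + B(q) + 6, so its minimum is min A + min B + 6.
A'(p) = 4(p - 1)(p + 1)(p + 3) vanishes at p ∈ {-3, -1, 1}; B'(q) = 6q vanishes at q ∈ {0}.
Local minima of A (where A''>0): A(-3)=-9, A(1)=-9. Local minima of B: B(0)=0.
So the global minimum of J is A(-3) + B(0) + 6 = -9 + 0 + 6 = -3, attained at (-3, 0).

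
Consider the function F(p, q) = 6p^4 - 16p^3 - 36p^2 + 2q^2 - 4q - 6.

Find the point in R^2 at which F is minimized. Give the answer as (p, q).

(3, 1)

F(p,q) separates as A(p) + B(q) − 6, so its minimum is min A + min B − 6.
A'(p) = 24p(p - 3)(p + 1) vanishes at p ∈ {-1, 0, 3}; B'(q) = 4q - 4 vanishes at q ∈ {1}.
Local minima of A (where A''>0): A(-1)=-14, A(3)=-270. Local minima of B: B(1)=-2.
So the global minimum of F is A(3) + B(1) − 6 = -270 − 2 − 6 = -278, attained at (3, 1).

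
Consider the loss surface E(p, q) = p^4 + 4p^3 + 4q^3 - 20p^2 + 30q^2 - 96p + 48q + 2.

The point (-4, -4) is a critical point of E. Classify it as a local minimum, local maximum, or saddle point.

The mixed partial ∂²E/∂p∂q is 0, so the Hessian at any point is diag(E_pp, E_qq) = diag(4(3p^2 + 6p - 10), 12(2q + 5)).
At (-4, -4): H = diag(56, -36).
The eigenvalues have opposite signs, so H is indefinite: a saddle point.

saddle point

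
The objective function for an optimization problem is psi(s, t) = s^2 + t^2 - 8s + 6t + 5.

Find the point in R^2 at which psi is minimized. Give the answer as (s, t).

psi(s,t) separates as P(s) + Q(t) + 5, so its minimum is min P + min Q + 5.
P'(s) = 2s - 8 vanishes at s ∈ {4}; Q'(t) = 2(t + 3) vanishes at t ∈ {-3}.
Local minima of P (where P''>0): P(4)=-16. Local minima of Q: Q(-3)=-9.
So the global minimum of psi is P(4) + Q(-3) + 5 = -16 − 9 + 5 = -20, attained at (4, -3).

(4, -3)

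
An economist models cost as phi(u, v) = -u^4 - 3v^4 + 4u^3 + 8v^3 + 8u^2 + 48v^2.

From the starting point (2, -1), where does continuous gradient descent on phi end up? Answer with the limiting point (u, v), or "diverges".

(0, 0)

phi is separable, so gradient descent decouples: u follows -∂phi/∂u, v follows -∂phi/∂v.
∂phi/∂u = -4u(u - 4)(u + 1); at u=2 this is 48, so u decreases.
∂phi/∂v = -12v(v - 4)(v + 2); at v=-1 this is -60, so v increases.
u converges to its nearest critical value 0 (a local min of the u-part); v converges to 0. The iterate converges to (0, 0).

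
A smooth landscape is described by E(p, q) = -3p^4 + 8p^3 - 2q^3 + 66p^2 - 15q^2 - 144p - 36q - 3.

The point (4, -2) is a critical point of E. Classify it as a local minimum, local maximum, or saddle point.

local maximum

The mixed partial ∂²E/∂p∂q is 0, so the Hessian at any point is diag(E_pp, E_qq) = diag(12(-3p^2 + 4p + 11), -6(2q + 5)).
At (4, -2): H = diag(-252, -6).
Both eigenvalues are negative, so H is negative definite: a local maximum.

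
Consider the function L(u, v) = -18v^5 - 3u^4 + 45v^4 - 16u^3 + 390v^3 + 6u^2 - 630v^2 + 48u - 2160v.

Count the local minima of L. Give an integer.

L separates as a function of u plus a function of v, so ∇L=0 decouples.
∂L/∂u = -12(u - 1)(u + 1)(u + 4) = 0 at u ∈ {-4, -1, 1}; ∂L/∂v = -90(v - 4)(v - 2)(v + 1)(v + 3) = 0 at v ∈ {-3, -1, 2, 4}.
The Hessian is diagonal: diag(L_uu, L_vv). Second derivatives: L_uu(-4)=-180, L_uu(-1)=72, L_uu(1)=-120; L_vv(-3)=6300, L_vv(-1)=-2700, L_vv(2)=2700, L_vv(4)=-6300.
Local minima occur where both diagonal entries positive: (-1, -3), (-1, 2). Count: 2.

2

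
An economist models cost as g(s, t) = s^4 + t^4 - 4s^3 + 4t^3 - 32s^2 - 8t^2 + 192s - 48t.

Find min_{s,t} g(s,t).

g(s,t) separates as P(s) + Q(t), so its minimum is min P + min Q.
P'(s) = 4(s - 4)(s - 3)(s + 4) vanishes at s ∈ {-4, 3, 4}; Q'(t) = 4(t - 2)(t + 2)(t + 3) vanishes at t ∈ {-3, -2, 2}.
Local minima of P (where P''>0): P(-4)=-768, P(4)=256. Local minima of Q: Q(-3)=45, Q(2)=-80.
So the global minimum of g is P(-4) + Q(2) = -768 − 80 = -848, attained at (-4, 2).

-848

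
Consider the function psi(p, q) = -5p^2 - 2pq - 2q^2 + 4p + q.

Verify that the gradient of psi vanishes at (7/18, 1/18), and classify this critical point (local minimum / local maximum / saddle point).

local maximum

∇psi = (-10p - 2q + 4, -2p - 4q + 1); substituting (7/18, 1/18) gives ∇psi = (0, 0), so (7/18, 1/18) is indeed a critical point.
The Hessian of psi is constant: H = [[-10, -2], [-2, -4]].
det(H) = (-10)·(-4) − (-2)² = 36.
det(H) > 0 and tr(H) = -14 < 0, so H is negative definite and the point is a local maximum.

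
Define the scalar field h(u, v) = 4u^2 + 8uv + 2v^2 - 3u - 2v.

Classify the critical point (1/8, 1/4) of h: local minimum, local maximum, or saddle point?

The Hessian of h is constant: H = [[8, 8], [8, 4]].
det(H) = 8·4 − 8² = -32.
Since det(H) < 0, H is indefinite and the critical point is a saddle point.

saddle point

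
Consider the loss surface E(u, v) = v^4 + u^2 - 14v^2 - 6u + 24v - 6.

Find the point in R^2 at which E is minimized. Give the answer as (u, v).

(3, -3)

E(u,v) separates as P(u) + Q(v) − 6, so its minimum is min P + min Q − 6.
P'(u) = 2u - 6 vanishes at u ∈ {3}; Q'(v) = 4(v - 2)(v - 1)(v + 3) vanishes at v ∈ {-3, 1, 2}.
Local minima of P (where P''>0): P(3)=-9. Local minima of Q: Q(-3)=-117, Q(2)=8.
So the global minimum of E is P(3) + Q(-3) − 6 = -9 − 117 − 6 = -132, attained at (3, -3).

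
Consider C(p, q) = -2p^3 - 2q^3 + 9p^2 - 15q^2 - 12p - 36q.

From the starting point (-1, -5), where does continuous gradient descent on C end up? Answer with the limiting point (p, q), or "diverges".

(1, -3)

C is separable, so gradient descent decouples: p follows -∂C/∂p, q follows -∂C/∂q.
∂C/∂p = -6(p - 2)(p - 1); at p=-1 this is -36, so p increases.
∂C/∂q = -6(q + 2)(q + 3); at q=-5 this is -36, so q increases.
p converges to its nearest critical value 1 (a local min of the p-part); q converges to -3. The iterate converges to (1, -3).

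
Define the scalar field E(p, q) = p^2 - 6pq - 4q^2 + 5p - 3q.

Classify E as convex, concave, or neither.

neither

E is quadratic, so its Hessian is the constant matrix H = [[2, -6], [-6, -8]].
det(H) = -52, tr(H) = -6.
det(H) < 0, so H is indefinite: neither convex nor concave.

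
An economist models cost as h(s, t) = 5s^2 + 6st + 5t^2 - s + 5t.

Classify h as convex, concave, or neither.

convex

h is quadratic, so its Hessian is the constant matrix H = [[10, 6], [6, 10]].
det(H) = 64, tr(H) = 20.
det(H) > 0 and tr(H) > 0, so H is positive definite everywhere: convex.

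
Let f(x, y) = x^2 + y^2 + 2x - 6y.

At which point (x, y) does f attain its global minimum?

f(x,y) separates as P(x) + Q(y), so its minimum is min P + min Q.
P'(x) = 2x + 2 vanishes at x ∈ {-1}; Q'(y) = 2y - 6 vanishes at y ∈ {3}.
Local minima of P (where P''>0): P(-1)=-1. Local minima of Q: Q(3)=-9.
So the global minimum of f is P(-1) + Q(3) = -1 − 9 = -10, attained at (-1, 3).

(-1, 3)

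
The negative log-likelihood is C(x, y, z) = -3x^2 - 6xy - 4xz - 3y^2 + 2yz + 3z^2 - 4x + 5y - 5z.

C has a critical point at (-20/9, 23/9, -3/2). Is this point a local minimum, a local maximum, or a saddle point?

The Hessian is constant: H = [[-6, -6, -4], [-6, -6, 2], [-4, 2, 6]].
Leading principal minors: Δ₁ = -6, Δ₂ = 0, Δ₃ = 216.
The minors fit neither the all-positive nor the alternating-sign pattern, so H is indefinite: a saddle point.

saddle point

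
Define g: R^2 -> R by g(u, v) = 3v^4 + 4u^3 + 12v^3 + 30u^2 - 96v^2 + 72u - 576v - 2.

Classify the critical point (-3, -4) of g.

The mixed partial ∂²g/∂u∂v is 0, so the Hessian at any point is diag(g_uu, g_vv) = diag(12(2u + 5), 12(3v^2 + 6v - 16)).
At (-3, -4): H = diag(-12, 96).
The eigenvalues have opposite signs, so H is indefinite: a saddle point.

saddle point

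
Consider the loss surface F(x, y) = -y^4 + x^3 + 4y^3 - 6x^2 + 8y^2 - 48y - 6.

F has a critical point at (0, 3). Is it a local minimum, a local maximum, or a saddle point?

The mixed partial ∂²F/∂x∂y is 0, so the Hessian at any point is diag(F_xx, F_yy) = diag(6(x - 2), 4(-3y^2 + 6y + 4)).
At (0, 3): H = diag(-12, -20).
Both eigenvalues are negative, so H is negative definite: a local maximum.

local maximum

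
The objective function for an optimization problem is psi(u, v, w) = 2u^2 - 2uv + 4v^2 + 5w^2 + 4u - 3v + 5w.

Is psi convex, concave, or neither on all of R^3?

convex

psi is quadratic, so its Hessian is the constant matrix H = [[4, -2, 0], [-2, 8, 0], [0, 0, 10]].
Leading principal minors: 4, 28, 280.
All positive ⇒ H ≻ 0 ⇒ convex.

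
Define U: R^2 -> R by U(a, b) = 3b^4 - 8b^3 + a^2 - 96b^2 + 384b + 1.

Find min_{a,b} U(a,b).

U(a,b) separates as P(a) + Q(b) + 1, so its minimum is min P + min Q + 1.
P'(a) = 2a vanishes at a ∈ {0}; Q'(b) = 12(b - 4)(b - 2)(b + 4) vanishes at b ∈ {-4, 2, 4}.
Local minima of P (where P''>0): P(0)=0. Local minima of Q: Q(-4)=-1792, Q(4)=256.
So the global minimum of U is P(0) + Q(-4) + 1 = 0 − 1792 + 1 = -1791, attained at (0, -4).

-1791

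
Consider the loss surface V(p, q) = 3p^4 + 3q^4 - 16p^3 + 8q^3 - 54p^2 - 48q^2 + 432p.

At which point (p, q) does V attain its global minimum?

(-3, -4)

V(p,q) separates as A(p) + B(q), so its minimum is min A + min B.
A'(p) = 12(p - 4)(p - 3)(p + 3) vanishes at p ∈ {-3, 3, 4}; B'(q) = 12q(q - 2)(q + 4) vanishes at q ∈ {-4, 0, 2}.
Local minima of A (where A''>0): A(-3)=-1107, A(4)=608. Local minima of B: B(-4)=-512, B(2)=-80.
So the global minimum of V is A(-3) + B(-4) = -1107 − 512 = -1619, attained at (-3, -4).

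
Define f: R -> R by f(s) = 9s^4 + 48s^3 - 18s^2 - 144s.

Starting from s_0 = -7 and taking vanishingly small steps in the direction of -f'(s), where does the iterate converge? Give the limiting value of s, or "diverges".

f'(s) = 36(s - 1)(s + 1)(s + 4), so f'(-7) = -5184.
Gradient descent moves in the -f' direction, i.e. s is increasing.
The nearest critical point in that direction is s = -4, where f'' = 540 > 0 (a local minimum). The iterate converges there.

-4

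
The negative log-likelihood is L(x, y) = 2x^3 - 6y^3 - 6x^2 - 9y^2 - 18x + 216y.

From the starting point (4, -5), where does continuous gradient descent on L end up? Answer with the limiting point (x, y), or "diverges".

(3, -4)

L is separable, so gradient descent decouples: x follows -∂L/∂x, y follows -∂L/∂y.
∂L/∂x = 6(x - 3)(x + 1); at x=4 this is 30, so x decreases.
∂L/∂y = -18(y - 3)(y + 4); at y=-5 this is -144, so y increases.
x converges to its nearest critical value 3 (a local min of the x-part); y converges to -4. The iterate converges to (3, -4).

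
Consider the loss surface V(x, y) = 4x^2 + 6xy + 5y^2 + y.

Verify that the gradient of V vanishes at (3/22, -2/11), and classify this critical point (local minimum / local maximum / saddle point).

∇V = (8x + 6y, 6x + 10y + 1); substituting (3/22, -2/11) gives ∇V = (0, 0), so (3/22, -2/11) is indeed a critical point.
The Hessian of V is constant: H = [[8, 6], [6, 10]].
det(H) = 8·10 − 6² = 44.
det(H) > 0 and tr(H) = 18 > 0, so H is positive definite and the point is a local minimum.

local minimum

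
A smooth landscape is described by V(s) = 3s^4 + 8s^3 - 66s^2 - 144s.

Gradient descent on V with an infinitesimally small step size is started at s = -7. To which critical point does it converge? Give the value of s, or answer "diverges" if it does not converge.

V'(s) = 12(s - 3)(s + 1)(s + 4), so V'(-7) = -2160.
Gradient descent moves in the -V' direction, i.e. s is increasing.
The nearest critical point in that direction is s = -4, where V'' = 252 > 0 (a local minimum). The iterate converges there.

-4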